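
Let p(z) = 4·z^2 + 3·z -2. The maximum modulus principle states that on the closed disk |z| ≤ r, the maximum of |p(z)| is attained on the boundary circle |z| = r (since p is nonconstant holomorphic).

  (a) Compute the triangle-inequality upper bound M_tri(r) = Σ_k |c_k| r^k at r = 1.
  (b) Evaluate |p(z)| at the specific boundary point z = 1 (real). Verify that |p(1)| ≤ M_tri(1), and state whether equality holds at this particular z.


Coefficients: c_0 = -2, c_1 = 3, c_2 = 4. Radius r = 1.
Part (a). Triangle bound: M_tri(r) = Σ_k |c_k| r^k
  = |-2|·1^0 + |3|·1^1 + |4|·1^2
  = 2 + 3 + 4 = 9.
This bounds M(r) := max_{|z|=r} |p(z)| from above; equality holds iff all terms c_k z^k can be made to align in phase at a single z on |z|=r.
Part (b). At z = 1 (real, on the circle |z| = r):
  p(1) = (-2)·1^0 + (3)·1^1 + (4)·1^2 = 5.
  |p(1)| = 5.
Check: |p(1)| = 5 ≤ 9 = M_tri(1). ✓ Equality does not hold at z = 1 (the coefficients have mixed signs, so the terms do not all align in phase there).

M_tri(1) = 9; |p(1)| = 5; equality at z=1: no.


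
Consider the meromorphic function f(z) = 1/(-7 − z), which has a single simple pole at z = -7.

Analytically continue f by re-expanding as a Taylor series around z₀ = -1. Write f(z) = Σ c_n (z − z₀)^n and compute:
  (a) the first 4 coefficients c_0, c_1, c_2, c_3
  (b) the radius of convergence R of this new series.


Let w = z − z₀, so z = z₀ + w.
Then -7 − z = -7 − (z₀ + w) = (-7 − z₀) − w = -6 − w.
f(z) = 1/(-6 − w) = (1/(-6)) · 1/(1 − w/(-6)) = Σ_{n≥0} w^n / (-6)^(n+1).
So c_n = 1/(-6)^(n+1):
  c_0 = 1/(-6)^1 = -1/6.
  c_1 = 1/(-6)^2 = 1/36.
  c_2 = 1/(-6)^3 = -1/216.
  c_3 = 1/(-6)^4 = 1/1296.
The series is valid for |w/d| < 1, i.e. |z − z₀| < |d|.
Radius of convergence: R = |-7 − z₀| = |-6| = 6 (distance from z₀ to the singularity z = -7).

c_0 = -1/6, c_1 = 1/36, c_2 = -1/216, c_3 = 1/1296; R = 6.


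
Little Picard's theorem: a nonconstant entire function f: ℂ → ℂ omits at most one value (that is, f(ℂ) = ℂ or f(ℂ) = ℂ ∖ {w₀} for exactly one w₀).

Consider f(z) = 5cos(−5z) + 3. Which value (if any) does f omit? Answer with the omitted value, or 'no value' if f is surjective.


Little Picard bounds the complement of f(ℂ) to at most one point.
cos is entire and surjective onto ℂ: for every w ∈ ℂ, cos(ζ) = w has a solution ζ ∈ ℂ (e.g., via the complex inverse arccos). With ζ = −5z this gives z = ζ/(-5). Then 5·cos(−5z) takes every value in 5·ℂ = ℂ, and adding 3 is a bijection of ℂ. So f is surjective and omits no value. (Note: only on the real line is cos bounded by [−1, 1].)

Omitted value: no value.


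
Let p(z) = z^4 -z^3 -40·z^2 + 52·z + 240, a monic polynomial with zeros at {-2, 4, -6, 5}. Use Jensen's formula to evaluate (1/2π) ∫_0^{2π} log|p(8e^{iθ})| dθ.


Zeros: -6, -2, 4, 5; r = 8.
Inside |z| < r: -6, -2, 4, 5. Outside (|z| ≥ r): ∅.
p(0) = 240, so log|p(0)| = log(240) = 5.4806.
Apply Jensen: I(r) = log|p(0)| + Σ_k log(r/|z_k|), summed over zeros inside |z| < r.
  log(r/|z_k|) for z_k = -2: log(8/2) = 1.3863
  log(r/|z_k|) for z_k = 4: log(8/4) = 0.6931
  log(r/|z_k|) for z_k = -6: log(8/6) = 0.2877
  log(r/|z_k|) for z_k = 5: log(8/5) = 0.4700
Sum over inside zeros: 2.8371.
I(r) = log|p(0)| + (inside sum) = 5.4806 + 2.8371 = 8.3178.
Closed form (all zeros inside, monic): I(r) = n·log(r) = 4·log(8) = 8.3178. ✓

I(r) ≈ 8.3178.


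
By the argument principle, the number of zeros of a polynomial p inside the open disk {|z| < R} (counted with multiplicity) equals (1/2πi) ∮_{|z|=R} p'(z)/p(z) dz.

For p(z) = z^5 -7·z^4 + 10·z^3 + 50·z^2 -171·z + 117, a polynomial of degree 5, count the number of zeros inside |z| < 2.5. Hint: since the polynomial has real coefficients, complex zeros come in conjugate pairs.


The zeros of p are: 1, -3, (3 + 2i), (3 - 2i), 3.
Their magnitudes are: 1, 3, 3.606, 3.606, 3.
Zeros with |z| < R = 2.5: 1.
Count = 1.
By the argument principle, (1/2πi) ∮_{|z|=R} p'(z)/p(z) dz equals exactly this count.

Number of zeros inside |z| < 2.5: 1.


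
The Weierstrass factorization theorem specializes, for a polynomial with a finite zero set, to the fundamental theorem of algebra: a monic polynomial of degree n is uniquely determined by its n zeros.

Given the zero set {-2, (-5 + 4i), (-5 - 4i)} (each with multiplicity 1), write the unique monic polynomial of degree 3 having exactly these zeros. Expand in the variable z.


The polynomial is p(z) = ∏_{α ∈ S} (z − α), where S = {-2, (-5 + 4i), (-5 - 4i)}.
Expanding the product yields: p(z) = z^3 + 12·z^2 + 61·z + 82.
Note conjugate pairs combine to real quadratics: (z − (-5+4i))(z − (-5−4i)) = z² + 10z + 41.
The resulting polynomial has degree 3 and real coefficients as required.

p(z) = z^3 + 12·z^2 + 61·z + 82.


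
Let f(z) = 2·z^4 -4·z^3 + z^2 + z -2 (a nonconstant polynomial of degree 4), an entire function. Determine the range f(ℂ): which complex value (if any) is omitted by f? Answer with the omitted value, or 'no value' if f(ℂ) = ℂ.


Little Picard bounds the complement of f(ℂ) to at most one point.
For every w ∈ ℂ, the equation p(z) − w = 0 is a nonconstant polynomial in z and hence has at least one root by the fundamental theorem of algebra. So p is surjective onto ℂ, omitting no value.

Omitted value: no value.


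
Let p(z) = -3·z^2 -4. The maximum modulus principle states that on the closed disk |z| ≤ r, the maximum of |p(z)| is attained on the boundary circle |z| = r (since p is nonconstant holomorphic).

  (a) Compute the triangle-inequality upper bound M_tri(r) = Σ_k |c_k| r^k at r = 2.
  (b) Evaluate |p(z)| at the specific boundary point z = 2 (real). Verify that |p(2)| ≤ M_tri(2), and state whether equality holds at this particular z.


Coefficients: c_0 = -4, c_1 = 0, c_2 = -3. Radius r = 2.
Part (a). Triangle bound: M_tri(r) = Σ_k |c_k| r^k
  = |-4|·2^0 + |0|·2^1 + |-3|·2^2
  = 4 + 0 + 12 = 16.
This bounds M(r) := max_{|z|=r} |p(z)| from above; equality holds iff all terms c_k z^k can be made to align in phase at a single z on |z|=r.
Part (b). At z = 2 (real, on the circle |z| = r):
  p(2) = (-4)·2^0 + (0)·2^1 + (-3)·2^2 = -16.
  |p(2)| = 16.
Since all nonzero coefficients share the same sign, |p(2)| = 16 = M_tri(2); the triangle bound is attained at z = 2, so in fact M(r) = 16.

M_tri(2) = 16; |p(2)| = 16; equality at z=2: yes.


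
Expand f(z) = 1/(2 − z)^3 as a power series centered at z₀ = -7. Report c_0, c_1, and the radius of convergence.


Let w = z − z₀, so z = z₀ + w.
Then 2 − z = 2 − (z₀ + w) = (2 − z₀) − w = 9 − w.
f(z) = 1/(9 − w)^3 = (1/(9)^3) · (1 − w/(9))^{−3}.
By the binomial series (1−u)^{−3} = Σ_{n≥0} C(n+2, 2) u^n for |u|<1, with u = w/(9):
  c_n = C(n+2, 2) / (9)^(n+3).
  c_0 = 1/(9)^3 = 1/729.
  c_1 = 3/(9)^4 = 1/2187.
The series is valid for |w/d| < 1, i.e. |z − z₀| < |d|.
Radius of convergence: R = |2 − z₀| = |9| = 9 (distance from z₀ to the singularity z = 2).

c_0 = 1/729, c_1 = 1/2187; R = 9.


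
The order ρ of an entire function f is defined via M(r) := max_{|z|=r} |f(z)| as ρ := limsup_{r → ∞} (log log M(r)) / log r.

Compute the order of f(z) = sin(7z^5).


Write sin(w) = (e^{iw} ± e^{−iw})/(2 or 2i), so |sin(w)| ≤ e^{|w|}. With w = 7z^5, |w| ≤ 7r^5 + 0 on |z|=r, giving M(r) ≤ e^{7r^5 + 0} and ρ ≤ 5. For the lower bound, choose z on |z|=r with 7z^5 purely imaginary of modulus 7r^5; then |sin(7z^5)| grows like e^{7r^5}/2, so ρ ≥ 5. Hence ρ = 5.
Therefore ρ = 5.

Order ρ = 5.


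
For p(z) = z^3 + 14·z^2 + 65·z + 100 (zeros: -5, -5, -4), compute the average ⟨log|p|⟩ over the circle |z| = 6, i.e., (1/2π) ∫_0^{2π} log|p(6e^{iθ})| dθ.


Zeros: -5, -5, -4; r = 6.
Inside |z| < r: -5, -5, -4. Outside (|z| ≥ r): ∅.
p(0) = 100, so log|p(0)| = log(100) = 4.6052.
Apply Jensen: I(r) = log|p(0)| + Σ_k log(r/|z_k|), summed over zeros inside |z| < r.
  log(r/|z_k|) for z_k = -5: log(6/5) = 0.1823
  log(r/|z_k|) for z_k = -5: log(6/5) = 0.1823
  log(r/|z_k|) for z_k = -4: log(6/4) = 0.4055
Sum over inside zeros: 0.7701.
I(r) = log|p(0)| + (inside sum) = 4.6052 + 0.7701 = 5.3753.
Closed form (all zeros inside, monic): I(r) = n·log(r) = 3·log(6) = 5.3753. ✓

I(r) ≈ 5.3753.


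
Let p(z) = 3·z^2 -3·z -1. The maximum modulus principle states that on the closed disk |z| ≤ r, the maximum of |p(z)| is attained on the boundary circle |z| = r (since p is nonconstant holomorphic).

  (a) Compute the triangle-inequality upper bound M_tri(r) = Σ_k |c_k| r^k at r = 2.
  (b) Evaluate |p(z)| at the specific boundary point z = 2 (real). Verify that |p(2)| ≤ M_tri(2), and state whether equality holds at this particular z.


Coefficients: c_0 = -1, c_1 = -3, c_2 = 3. Radius r = 2.
Part (a). Triangle bound: M_tri(r) = Σ_k |c_k| r^k
  = |-1|·2^0 + |-3|·2^1 + |3|·2^2
  = 1 + 6 + 12 = 19.
This bounds M(r) := max_{|z|=r} |p(z)| from above; equality holds iff all terms c_k z^k can be made to align in phase at a single z on |z|=r.
Part (b). At z = 2 (real, on the circle |z| = r):
  p(2) = (-1)·2^0 + (-3)·2^1 + (3)·2^2 = 5.
  |p(2)| = 5.
Check: |p(2)| = 5 ≤ 19 = M_tri(2). ✓ Equality does not hold at z = 2 (the coefficients have mixed signs, so the terms do not all align in phase there).

M_tri(2) = 19; |p(2)| = 5; equality at z=2: no.


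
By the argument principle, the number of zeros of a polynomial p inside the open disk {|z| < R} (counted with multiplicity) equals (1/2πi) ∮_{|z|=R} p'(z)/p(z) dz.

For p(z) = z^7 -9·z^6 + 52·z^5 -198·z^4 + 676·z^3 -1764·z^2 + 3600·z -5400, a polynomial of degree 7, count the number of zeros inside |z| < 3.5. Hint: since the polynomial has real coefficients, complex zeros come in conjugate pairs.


The zeros of p are: (-1 + 3i), (-1 - 3i), (1 + 3i), (1 - 3i), 3, (3 + 3i), (3 - 3i).
Their magnitudes are: 3.162, 3.162, 3.162, 3.162, 3, 4.243, 4.243.
Zeros with |z| < R = 3.5: (-1 + 3i), (-1 - 3i), (1 + 3i), (1 - 3i), 3.
Count = 5.
By the argument principle, (1/2πi) ∮_{|z|=R} p'(z)/p(z) dz equals exactly this count.

Number of zeros inside |z| < 3.5: 5.


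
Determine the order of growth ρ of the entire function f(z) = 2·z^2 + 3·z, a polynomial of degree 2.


|f(z)| ≤ Σ|c_k|·r^k = O(r^2) as r → ∞. Polynomial growth is O(e^{r^ε}) for every ε > 0 (since r^2/e^{r^ε} → 0), so ρ ≤ ε for all ε > 0, i.e. ρ = 0. Every nonconstant polynomial has order 0.
Therefore ρ = 0.

Order ρ = 0.


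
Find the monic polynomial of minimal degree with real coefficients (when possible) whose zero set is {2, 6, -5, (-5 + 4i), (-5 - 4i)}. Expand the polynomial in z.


The polynomial is p(z) = ∏_{α ∈ S} (z − α), where S = {2, 6, -5, (-5 + 4i), (-5 - 4i)}.
Expanding the product yields: p(z) = z^5 + 7·z^4 -17·z^3 -343·z^2 -548·z + 2460.
Note conjugate pairs combine to real quadratics: (z − (-5+4i))(z − (-5−4i)) = z² + 10z + 41.
The resulting polynomial has degree 5 and real coefficients as required.

p(z) = z^5 + 7·z^4 -17·z^3 -343·z^2 -548·z + 2460.


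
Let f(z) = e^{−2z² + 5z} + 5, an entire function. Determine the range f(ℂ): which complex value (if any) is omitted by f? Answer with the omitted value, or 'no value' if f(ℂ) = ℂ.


Little Picard bounds the complement of f(ℂ) to at most one point.
The exponent g(z) = −2z² + 5z is a nonconstant polynomial, hence surjective onto ℂ. So e^{g(z)} takes every value in {e^w : w ∈ ℂ} = ℂ ∖ {0}. Adding 5 shifts the range to ℂ ∖ {5}. f omits exactly 5.

Omitted value: 5.


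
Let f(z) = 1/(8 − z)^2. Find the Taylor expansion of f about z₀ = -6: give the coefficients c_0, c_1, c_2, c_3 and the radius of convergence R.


Let w = z − z₀, so z = z₀ + w.
Then 8 − z = 8 − (z₀ + w) = (8 − z₀) − w = 14 − w.
f(z) = 1/(14 − w)^2 = (1/(14)^2) · (1 − w/(14))^{−2}.
By the binomial series (1−u)^{−2} = Σ_{n≥0} C(n+1, 1) u^n for |u|<1, with u = w/(14):
  c_n = C(n+1, 1) / (14)^(n+2).
  c_0 = 1/(14)^2 = 1/196.
  c_1 = 2/(14)^3 = 1/1372.
  c_2 = 3/(14)^4 = 3/38416.
  c_3 = 4/(14)^5 = 1/134456.
The series is valid for |w/d| < 1, i.e. |z − z₀| < |d|.
Radius of convergence: R = |8 − z₀| = |14| = 14 (distance from z₀ to the singularity z = 8).

c_0 = 1/196, c_1 = 1/1372, c_2 = 3/38416, c_3 = 1/134456; R = 14.


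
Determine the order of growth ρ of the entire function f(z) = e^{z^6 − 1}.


|e^{z^6 − 1}| = e^{Re(1·z^6) + -1} ≤ e^{1|z|^6 + -1} = e^{1r^6 + -1} on |z| = r, so ρ ≤ 6. Choosing z on |z|=r so that 1·z^6 is real positive (always possible by picking arg z appropriately) gives |f(z)| = e^{1r^6 + -1}, matching the bound. The additive constant -1 does not affect log log M(r) ~ 6·log r. Hence ρ = 6.
Therefore ρ = 6.

Order ρ = 6.


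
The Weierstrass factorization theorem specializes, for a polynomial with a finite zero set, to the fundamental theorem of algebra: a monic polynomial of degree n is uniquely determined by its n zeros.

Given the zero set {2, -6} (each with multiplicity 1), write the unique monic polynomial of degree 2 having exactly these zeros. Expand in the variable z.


The polynomial is p(z) = ∏_{α ∈ S} (z − α), where S = {2, -6}.
Expanding the product yields: p(z) = z^2 + 4·z -12.
The resulting polynomial has degree 2 and real coefficients as required.

p(z) = z^2 + 4·z -12.


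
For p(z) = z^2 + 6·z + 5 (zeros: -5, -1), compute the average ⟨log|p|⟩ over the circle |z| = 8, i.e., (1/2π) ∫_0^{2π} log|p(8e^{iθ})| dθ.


Zeros: -5, -1; r = 8.
Inside |z| < r: -5, -1. Outside (|z| ≥ r): ∅.
p(0) = 5, so log|p(0)| = log(5) = 1.6094.
Apply Jensen: I(r) = log|p(0)| + Σ_k log(r/|z_k|), summed over zeros inside |z| < r.
  log(r/|z_k|) for z_k = -5: log(8/5) = 0.4700
  log(r/|z_k|) for z_k = -1: log(8/1) = 2.0794
Sum over inside zeros: 2.5494.
I(r) = log|p(0)| + (inside sum) = 1.6094 + 2.5494 = 4.1589.
Closed form (all zeros inside, monic): I(r) = n·log(r) = 2·log(8) = 4.1589. ✓

I(r) ≈ 4.1589.


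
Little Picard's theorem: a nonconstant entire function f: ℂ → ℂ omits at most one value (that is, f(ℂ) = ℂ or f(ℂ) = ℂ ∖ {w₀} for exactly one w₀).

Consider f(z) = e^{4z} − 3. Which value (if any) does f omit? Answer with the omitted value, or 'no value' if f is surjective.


Little Picard bounds the complement of f(ℂ) to at most one point.
e^{4z} is never zero on ℂ, so 1·e^{4z} takes every value in ℂ ∖ {0}. Adding -3 shifts the range to ℂ ∖ {-3}. Thus f omits exactly the value -3.

Omitted value: -3.


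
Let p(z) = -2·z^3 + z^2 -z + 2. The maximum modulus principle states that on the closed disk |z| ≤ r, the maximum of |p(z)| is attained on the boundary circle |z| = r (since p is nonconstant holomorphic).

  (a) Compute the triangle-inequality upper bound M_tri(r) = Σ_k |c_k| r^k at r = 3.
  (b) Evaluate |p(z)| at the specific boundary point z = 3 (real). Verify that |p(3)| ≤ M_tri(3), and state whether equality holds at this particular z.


Coefficients: c_0 = 2, c_1 = -1, c_2 = 1, c_3 = -2. Radius r = 3.
Part (a). Triangle bound: M_tri(r) = Σ_k |c_k| r^k
  = |2|·3^0 + |-1|·3^1 + |1|·3^2 + |-2|·3^3
  = 2 + 3 + 9 + 54 = 68.
This bounds M(r) := max_{|z|=r} |p(z)| from above; equality holds iff all terms c_k z^k can be made to align in phase at a single z on |z|=r.
Part (b). At z = 3 (real, on the circle |z| = r):
  p(3) = (2)·3^0 + (-1)·3^1 + (1)·3^2 + (-2)·3^3 = -46.
  |p(3)| = 46.
Check: |p(3)| = 46 ≤ 68 = M_tri(3). ✓ Equality does not hold at z = 3 (the coefficients have mixed signs, so the terms do not all align in phase there).

M_tri(3) = 68; |p(3)| = 46; equality at z=3: no.


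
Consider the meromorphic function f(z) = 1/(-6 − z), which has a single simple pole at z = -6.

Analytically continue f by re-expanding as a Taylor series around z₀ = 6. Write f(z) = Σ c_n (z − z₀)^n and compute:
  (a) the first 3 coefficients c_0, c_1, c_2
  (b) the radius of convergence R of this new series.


Let w = z − z₀, so z = z₀ + w.
Then -6 − z = -6 − (z₀ + w) = (-6 − z₀) − w = -12 − w.
f(z) = 1/(-12 − w) = (1/(-12)) · 1/(1 − w/(-12)) = Σ_{n≥0} w^n / (-12)^(n+1).
So c_n = 1/(-12)^(n+1):
  c_0 = 1/(-12)^1 = -1/12.
  c_1 = 1/(-12)^2 = 1/144.
  c_2 = 1/(-12)^3 = -1/1728.
The series is valid for |w/d| < 1, i.e. |z − z₀| < |d|.
Radius of convergence: R = |-6 − z₀| = |-12| = 12 (distance from z₀ to the singularity z = -6).

c_0 = -1/12, c_1 = 1/144, c_2 = -1/1728; R = 12.


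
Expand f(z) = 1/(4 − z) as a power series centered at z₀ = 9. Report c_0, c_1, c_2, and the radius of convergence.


Let w = z − z₀, so z = z₀ + w.
Then 4 − z = 4 − (z₀ + w) = (4 − z₀) − w = -5 − w.
f(z) = 1/(-5 − w) = (1/(-5)) · 1/(1 − w/(-5)) = Σ_{n≥0} w^n / (-5)^(n+1).
So c_n = 1/(-5)^(n+1):
  c_0 = 1/(-5)^1 = -1/5.
  c_1 = 1/(-5)^2 = 1/25.
  c_2 = 1/(-5)^3 = -1/125.
The series is valid for |w/d| < 1, i.e. |z − z₀| < |d|.
Radius of convergence: R = |4 − z₀| = |-5| = 5 (distance from z₀ to the singularity z = 4).

c_0 = -1/5, c_1 = 1/25, c_2 = -1/125; R = 5.


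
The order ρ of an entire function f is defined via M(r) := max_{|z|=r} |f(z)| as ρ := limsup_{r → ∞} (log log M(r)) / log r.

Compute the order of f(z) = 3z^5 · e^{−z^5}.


M(r) = max_{|z|=r} |3|·|z|^5·|e^{−z^5}| = 3·r^5 · e^{1r^5} (the factors attain their maxima compatibly on |z|=r). Then log M(r) = log 3 + 5·log r + 1r^5, dominated by the last term, so log log M(r) ~ 5·log r. The polynomial factor 3z^5 contributes only a log r term and does not affect the order. ρ = 5.
Therefore ρ = 5.

Order ρ = 5.


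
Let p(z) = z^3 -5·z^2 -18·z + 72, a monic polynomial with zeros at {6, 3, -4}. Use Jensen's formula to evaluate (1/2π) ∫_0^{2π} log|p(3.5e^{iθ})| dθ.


Zeros: -4, 3, 6; r = 3.5.
Inside |z| < r: 3. Outside (|z| ≥ r): -4, 6.
p(0) = 72, so log|p(0)| = log(72) = 4.2767.
Apply Jensen: I(r) = log|p(0)| + Σ_k log(r/|z_k|), summed over zeros inside |z| < r.
  log(r/|z_k|) for z_k = 3: log(3.5/3) = 0.1542
  Outside zeros (-4, 6) contribute nothing to the Jensen sum.
Sum over inside zeros: 0.1542.
I(r) = log|p(0)| + (inside sum) = 4.2767 + 0.1542 = 4.4308.
Note: since some zeros are outside |z| ≤ r, the simplified n·log(r) form does NOT apply — only the inside zeros contribute.

I(r) ≈ 4.4308.


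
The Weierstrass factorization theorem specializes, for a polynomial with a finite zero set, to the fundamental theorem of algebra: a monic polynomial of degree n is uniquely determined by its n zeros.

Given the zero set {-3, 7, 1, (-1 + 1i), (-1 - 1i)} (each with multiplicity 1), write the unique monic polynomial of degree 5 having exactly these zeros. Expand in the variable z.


The polynomial is p(z) = ∏_{α ∈ S} (z − α), where S = {-3, 7, 1, (-1 + 1i), (-1 - 1i)}.
Expanding the product yields: p(z) = z^5 -3·z^4 -25·z^3 -23·z^2 + 8·z + 42.
Note conjugate pairs combine to real quadratics: (z − (-1+1i))(z − (-1−1i)) = z² + 2z + 2.
The resulting polynomial has degree 5 and real coefficients as required.

p(z) = z^5 -3·z^4 -25·z^3 -23·z^2 + 8·z + 42.


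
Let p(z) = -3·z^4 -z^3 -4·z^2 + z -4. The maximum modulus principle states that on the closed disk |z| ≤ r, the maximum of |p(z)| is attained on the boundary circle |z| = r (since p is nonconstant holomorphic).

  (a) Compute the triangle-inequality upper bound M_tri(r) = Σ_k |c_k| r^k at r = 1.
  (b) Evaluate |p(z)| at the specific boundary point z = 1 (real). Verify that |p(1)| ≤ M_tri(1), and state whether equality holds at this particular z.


Coefficients: c_0 = -4, c_1 = 1, c_2 = -4, c_3 = -1, c_4 = -3. Radius r = 1.
Part (a). Triangle bound: M_tri(r) = Σ_k |c_k| r^k
  = |-4|·1^0 + |1|·1^1 + |-4|·1^2 + |-1|·1^3 + |-3|·1^4
  = 4 + 1 + 4 + 1 + 3 = 13.
This bounds M(r) := max_{|z|=r} |p(z)| from above; equality holds iff all terms c_k z^k can be made to align in phase at a single z on |z|=r.
Part (b). At z = 1 (real, on the circle |z| = r):
  p(1) = (-4)·1^0 + (1)·1^1 + (-4)·1^2 + (-1)·1^3 + (-3)·1^4 = -11.
  |p(1)| = 11.
Check: |p(1)| = 11 ≤ 13 = M_tri(1). ✓ Equality does not hold at z = 1 (the coefficients have mixed signs, so the terms do not all align in phase there).

M_tri(1) = 13; |p(1)| = 11; equality at z=1: no.


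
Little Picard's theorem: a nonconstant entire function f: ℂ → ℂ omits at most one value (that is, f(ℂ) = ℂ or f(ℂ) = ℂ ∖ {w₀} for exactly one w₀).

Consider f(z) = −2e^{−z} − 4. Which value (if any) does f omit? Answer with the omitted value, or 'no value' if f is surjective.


Little Picard bounds the complement of f(ℂ) to at most one point.
e^{−z} is never zero on ℂ, so -2·e^{−z} takes every value in ℂ ∖ {0}. Adding -4 shifts the range to ℂ ∖ {-4}. Thus f omits exactly the value -4.

Omitted value: -4.


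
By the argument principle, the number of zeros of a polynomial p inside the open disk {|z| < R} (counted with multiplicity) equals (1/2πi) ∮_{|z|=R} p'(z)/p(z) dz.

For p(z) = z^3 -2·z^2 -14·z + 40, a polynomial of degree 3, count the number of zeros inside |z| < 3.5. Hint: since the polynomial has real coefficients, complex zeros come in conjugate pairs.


The zeros of p are: -4, (3 + 1i), (3 - 1i).
Their magnitudes are: 4, 3.162, 3.162.
Zeros with |z| < R = 3.5: (3 + 1i), (3 - 1i).
Count = 2.
By the argument principle, (1/2πi) ∮_{|z|=R} p'(z)/p(z) dz equals exactly this count.

Number of zeros inside |z| < 3.5: 2.


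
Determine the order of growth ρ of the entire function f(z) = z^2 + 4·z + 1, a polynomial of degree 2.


|f(z)| ≤ Σ|c_k|·r^k = O(r^2) as r → ∞. Polynomial growth is O(e^{r^ε}) for every ε > 0 (since r^2/e^{r^ε} → 0), so ρ ≤ ε for all ε > 0, i.e. ρ = 0. Every nonconstant polynomial has order 0.
Therefore ρ = 0.

Order ρ = 0.


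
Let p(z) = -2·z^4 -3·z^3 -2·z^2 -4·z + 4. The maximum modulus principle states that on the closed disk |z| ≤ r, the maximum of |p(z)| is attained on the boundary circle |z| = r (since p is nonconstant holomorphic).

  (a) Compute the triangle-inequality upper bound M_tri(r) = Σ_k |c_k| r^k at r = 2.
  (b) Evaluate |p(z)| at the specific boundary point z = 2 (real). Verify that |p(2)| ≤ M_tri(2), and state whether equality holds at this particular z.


Coefficients: c_0 = 4, c_1 = -4, c_2 = -2, c_3 = -3, c_4 = -2. Radius r = 2.
Part (a). Triangle bound: M_tri(r) = Σ_k |c_k| r^k
  = |4|·2^0 + |-4|·2^1 + |-2|·2^2 + |-3|·2^3 + |-2|·2^4
  = 4 + 8 + 8 + 24 + 32 = 76.
This bounds M(r) := max_{|z|=r} |p(z)| from above; equality holds iff all terms c_k z^k can be made to align in phase at a single z on |z|=r.
Part (b). At z = 2 (real, on the circle |z| = r):
  p(2) = (4)·2^0 + (-4)·2^1 + (-2)·2^2 + (-3)·2^3 + (-2)·2^4 = -68.
  |p(2)| = 68.
Check: |p(2)| = 68 ≤ 76 = M_tri(2). ✓ Equality does not hold at z = 2 (the coefficients have mixed signs, so the terms do not all align in phase there).

M_tri(2) = 76; |p(2)| = 68; equality at z=2: no.


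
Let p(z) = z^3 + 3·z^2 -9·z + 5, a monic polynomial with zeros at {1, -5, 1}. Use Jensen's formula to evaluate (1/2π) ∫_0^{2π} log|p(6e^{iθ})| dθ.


Zeros: -5, 1, 1; r = 6.
Inside |z| < r: -5, 1, 1. Outside (|z| ≥ r): ∅.
p(0) = 5, so log|p(0)| = log(5) = 1.6094.
Apply Jensen: I(r) = log|p(0)| + Σ_k log(r/|z_k|), summed over zeros inside |z| < r.
  log(r/|z_k|) for z_k = 1: log(6/1) = 1.7918
  log(r/|z_k|) for z_k = -5: log(6/5) = 0.1823
  log(r/|z_k|) for z_k = 1: log(6/1) = 1.7918
Sum over inside zeros: 3.7658.
I(r) = log|p(0)| + (inside sum) = 1.6094 + 3.7658 = 5.3753.
Closed form (all zeros inside, monic): I(r) = n·log(r) = 3·log(6) = 5.3753. ✓

I(r) ≈ 5.3753.


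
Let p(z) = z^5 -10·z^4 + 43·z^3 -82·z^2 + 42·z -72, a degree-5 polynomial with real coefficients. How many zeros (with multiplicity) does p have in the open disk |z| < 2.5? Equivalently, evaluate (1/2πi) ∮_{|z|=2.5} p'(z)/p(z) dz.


The zeros of p are: (0 + 1i), (0 - 1i), (3 + 3i), (3 - 3i), 4.
Their magnitudes are: 1, 1, 4.243, 4.243, 4.
Zeros with |z| < R = 2.5: (0 + 1i), (0 - 1i).
Count = 2.
By the argument principle, (1/2πi) ∮_{|z|=R} p'(z)/p(z) dz equals exactly this count.

Number of zeros inside |z| < 2.5: 2.


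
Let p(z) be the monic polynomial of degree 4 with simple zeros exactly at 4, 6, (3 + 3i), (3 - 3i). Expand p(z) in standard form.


The polynomial is p(z) = ∏_{α ∈ S} (z − α), where S = {4, 6, (3 + 3i), (3 - 3i)}.
Expanding the product yields: p(z) = z^4 -16·z^3 + 102·z^2 -324·z + 432.
Note conjugate pairs combine to real quadratics: (z − (3+3i))(z − (3−3i)) = z² − 6z + 18.
The resulting polynomial has degree 4 and real coefficients as required.

p(z) = z^4 -16·z^3 + 102·z^2 -324·z + 432.


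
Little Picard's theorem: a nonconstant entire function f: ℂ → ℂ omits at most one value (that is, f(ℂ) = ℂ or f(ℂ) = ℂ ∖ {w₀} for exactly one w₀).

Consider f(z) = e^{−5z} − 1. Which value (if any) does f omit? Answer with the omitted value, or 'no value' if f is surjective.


Little Picard bounds the complement of f(ℂ) to at most one point.
e^{−5z} is never zero on ℂ, so 1·e^{−5z} takes every value in ℂ ∖ {0}. Adding -1 shifts the range to ℂ ∖ {-1}. Thus f omits exactly the value -1.

Omitted value: -1.


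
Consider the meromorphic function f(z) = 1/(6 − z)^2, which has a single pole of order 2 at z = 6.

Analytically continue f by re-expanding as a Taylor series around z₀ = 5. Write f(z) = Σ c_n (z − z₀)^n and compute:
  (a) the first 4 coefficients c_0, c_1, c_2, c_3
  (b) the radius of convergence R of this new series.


Let w = z − z₀, so z = z₀ + w.
Then 6 − z = 6 − (z₀ + w) = (6 − z₀) − w = 1 − w.
f(z) = 1/(1 − w)^2 = (1/(1)^2) · (1 − w/(1))^{−2}.
By the binomial series (1−u)^{−2} = Σ_{n≥0} C(n+1, 1) u^n for |u|<1, with u = w/(1):
  c_n = C(n+1, 1) / (1)^(n+2).
  c_0 = 1/(1)^2 = 1.
  c_1 = 2/(1)^3 = 2.
  c_2 = 3/(1)^4 = 3.
  c_3 = 4/(1)^5 = 4.
The series is valid for |w/d| < 1, i.e. |z − z₀| < |d|.
Radius of convergence: R = |6 − z₀| = |1| = 1 (distance from z₀ to the singularity z = 6).

c_0 = 1, c_1 = 2, c_2 = 3, c_3 = 4; R = 1.


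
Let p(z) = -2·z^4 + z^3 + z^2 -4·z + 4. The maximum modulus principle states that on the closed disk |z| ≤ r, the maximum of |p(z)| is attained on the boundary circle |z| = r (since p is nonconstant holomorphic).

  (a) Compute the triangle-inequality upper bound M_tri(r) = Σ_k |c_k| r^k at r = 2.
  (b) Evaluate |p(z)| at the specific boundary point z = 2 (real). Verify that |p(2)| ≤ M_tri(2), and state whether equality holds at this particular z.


Coefficients: c_0 = 4, c_1 = -4, c_2 = 1, c_3 = 1, c_4 = -2. Radius r = 2.
Part (a). Triangle bound: M_tri(r) = Σ_k |c_k| r^k
  = |4|·2^0 + |-4|·2^1 + |1|·2^2 + |1|·2^3 + |-2|·2^4
  = 4 + 8 + 4 + 8 + 32 = 56.
This bounds M(r) := max_{|z|=r} |p(z)| from above; equality holds iff all terms c_k z^k can be made to align in phase at a single z on |z|=r.
Part (b). At z = 2 (real, on the circle |z| = r):
  p(2) = (4)·2^0 + (-4)·2^1 + (1)·2^2 + (1)·2^3 + (-2)·2^4 = -24.
  |p(2)| = 24.
Check: |p(2)| = 24 ≤ 56 = M_tri(2). ✓ Equality does not hold at z = 2 (the coefficients have mixed signs, so the terms do not all align in phase there).

M_tri(2) = 56; |p(2)| = 24; equality at z=2: no.


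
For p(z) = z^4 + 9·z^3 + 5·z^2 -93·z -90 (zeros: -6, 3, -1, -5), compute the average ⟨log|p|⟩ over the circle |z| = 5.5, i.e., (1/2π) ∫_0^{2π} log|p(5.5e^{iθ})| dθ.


Zeros: -6, -5, -1, 3; r = 5.5.
Inside |z| < r: -5, -1, 3. Outside (|z| ≥ r): -6.
p(0) = -90, so log|p(0)| = log(90) = 4.4998.
Apply Jensen: I(r) = log|p(0)| + Σ_k log(r/|z_k|), summed over zeros inside |z| < r.
  log(r/|z_k|) for z_k = 3: log(5.5/3) = 0.6061
  log(r/|z_k|) for z_k = -1: log(5.5/1) = 1.7047
  log(r/|z_k|) for z_k = -5: log(5.5/5) = 0.0953
  Outside zeros (-6) contribute nothing to the Jensen sum.
Sum over inside zeros: 2.4062.
I(r) = log|p(0)| + (inside sum) = 4.4998 + 2.4062 = 6.9060.
Note: since some zeros are outside |z| ≤ r, the simplified n·log(r) form does NOT apply — only the inside zeros contribute.

I(r) ≈ 6.9060.


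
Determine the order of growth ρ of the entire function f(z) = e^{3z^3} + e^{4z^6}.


Each summand is entire of order 3 and 6 respectively (as in the single-exponential case). The order of a sum is at most the max of the orders, so ρ ≤ 6. For the lower bound: on |z|=r choose arg z so that 4z^6 is real positive; then |e^{4z^6}| = e^{4r^6} while |e^{3z^3}| ≤ e^{3r^3} = o(e^{4r^6}). So |f| ≥ e^{4r^6}(1 − o(1)) and ρ ≥ 6. Hence ρ = max(3, 6) = 6.
Therefore ρ = 6.

Order ρ = 6.


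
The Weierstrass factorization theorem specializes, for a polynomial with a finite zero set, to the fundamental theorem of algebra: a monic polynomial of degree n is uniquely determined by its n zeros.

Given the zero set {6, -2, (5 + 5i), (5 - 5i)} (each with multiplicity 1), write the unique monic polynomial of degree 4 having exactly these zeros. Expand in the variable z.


The polynomial is p(z) = ∏_{α ∈ S} (z − α), where S = {6, -2, (5 + 5i), (5 - 5i)}.
Expanding the product yields: p(z) = z^4 -14·z^3 + 78·z^2 -80·z -600.
Note conjugate pairs combine to real quadratics: (z − (5+5i))(z − (5−5i)) = z² − 10z + 50.
The resulting polynomial has degree 4 and real coefficients as required.

p(z) = z^4 -14·z^3 + 78·z^2 -80·z -600.


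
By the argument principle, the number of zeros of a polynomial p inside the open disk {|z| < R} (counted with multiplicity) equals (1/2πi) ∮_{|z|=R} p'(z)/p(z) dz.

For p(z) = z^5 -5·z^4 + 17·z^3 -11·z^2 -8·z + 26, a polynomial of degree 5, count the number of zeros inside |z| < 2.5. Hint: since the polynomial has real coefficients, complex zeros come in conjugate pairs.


The zeros of p are: (2 + 3i), (2 - 3i), -1, (1 + 1i), (1 - 1i).
Their magnitudes are: 3.606, 3.606, 1, 1.414, 1.414.
Zeros with |z| < R = 2.5: -1, (1 + 1i), (1 - 1i).
Count = 3.
By the argument principle, (1/2πi) ∮_{|z|=R} p'(z)/p(z) dz equals exactly this count.

Number of zeros inside |z| < 2.5: 3.


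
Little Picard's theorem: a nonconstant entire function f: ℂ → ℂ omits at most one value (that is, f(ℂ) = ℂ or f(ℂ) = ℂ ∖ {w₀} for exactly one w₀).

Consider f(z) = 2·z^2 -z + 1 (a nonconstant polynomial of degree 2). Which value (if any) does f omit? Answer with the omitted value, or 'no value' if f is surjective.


Little Picard bounds the complement of f(ℂ) to at most one point.
For every w ∈ ℂ, the equation p(z) − w = 0 is a nonconstant polynomial in z and hence has at least one root by the fundamental theorem of algebra. So p is surjective onto ℂ, omitting no value.

Omitted value: no value.


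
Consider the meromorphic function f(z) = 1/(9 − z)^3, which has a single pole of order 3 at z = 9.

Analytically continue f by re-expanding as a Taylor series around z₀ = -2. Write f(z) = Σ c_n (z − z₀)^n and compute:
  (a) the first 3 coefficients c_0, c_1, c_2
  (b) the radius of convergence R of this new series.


Let w = z − z₀, so z = z₀ + w.
Then 9 − z = 9 − (z₀ + w) = (9 − z₀) − w = 11 − w.
f(z) = 1/(11 − w)^3 = (1/(11)^3) · (1 − w/(11))^{−3}.
By the binomial series (1−u)^{−3} = Σ_{n≥0} C(n+2, 2) u^n for |u|<1, with u = w/(11):
  c_n = C(n+2, 2) / (11)^(n+3).
  c_0 = 1/(11)^3 = 1/1331.
  c_1 = 3/(11)^4 = 3/14641.
  c_2 = 6/(11)^5 = 6/161051.
The series is valid for |w/d| < 1, i.e. |z − z₀| < |d|.
Radius of convergence: R = |9 − z₀| = |11| = 11 (distance from z₀ to the singularity z = 9).

c_0 = 1/1331, c_1 = 3/14641, c_2 = 6/161051; R = 11.


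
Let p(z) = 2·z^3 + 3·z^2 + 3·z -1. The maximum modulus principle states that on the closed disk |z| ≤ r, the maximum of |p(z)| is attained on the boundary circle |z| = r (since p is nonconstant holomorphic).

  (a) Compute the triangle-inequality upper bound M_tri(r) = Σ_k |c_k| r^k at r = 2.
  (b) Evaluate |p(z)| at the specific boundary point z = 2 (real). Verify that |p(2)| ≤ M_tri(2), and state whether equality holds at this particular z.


Coefficients: c_0 = -1, c_1 = 3, c_2 = 3, c_3 = 2. Radius r = 2.
Part (a). Triangle bound: M_tri(r) = Σ_k |c_k| r^k
  = |-1|·2^0 + |3|·2^1 + |3|·2^2 + |2|·2^3
  = 1 + 6 + 12 + 16 = 35.
This bounds M(r) := max_{|z|=r} |p(z)| from above; equality holds iff all terms c_k z^k can be made to align in phase at a single z on |z|=r.
Part (b). At z = 2 (real, on the circle |z| = r):
  p(2) = (-1)·2^0 + (3)·2^1 + (3)·2^2 + (2)·2^3 = 33.
  |p(2)| = 33.
Check: |p(2)| = 33 ≤ 35 = M_tri(2). ✓ Equality does not hold at z = 2 (the coefficients have mixed signs, so the terms do not all align in phase there).

M_tri(2) = 35; |p(2)| = 33; equality at z=2: no.


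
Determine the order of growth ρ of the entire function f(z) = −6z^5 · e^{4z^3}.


M(r) = max_{|z|=r} |-6|·|z|^5·|e^{4z^3}| = 6·r^5 · e^{4r^3} (the factors attain their maxima compatibly on |z|=r). Then log M(r) = log 6 + 5·log r + 4r^3, dominated by the last term, so log log M(r) ~ 3·log r. The polynomial factor -6z^5 contributes only a log r term and does not affect the order. ρ = 3.
Therefore ρ = 3.

Order ρ = 3.


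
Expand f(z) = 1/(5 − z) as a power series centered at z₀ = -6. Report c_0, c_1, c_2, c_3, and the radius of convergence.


Let w = z − z₀, so z = z₀ + w.
Then 5 − z = 5 − (z₀ + w) = (5 − z₀) − w = 11 − w.
f(z) = 1/(11 − w) = (1/(11)) · 1/(1 − w/(11)) = Σ_{n≥0} w^n / (11)^(n+1).
So c_n = 1/(11)^(n+1):
  c_0 = 1/(11)^1 = 1/11.
  c_1 = 1/(11)^2 = 1/121.
  c_2 = 1/(11)^3 = 1/1331.
  c_3 = 1/(11)^4 = 1/14641.
The series is valid for |w/d| < 1, i.e. |z − z₀| < |d|.
Radius of convergence: R = |5 − z₀| = |11| = 11 (distance from z₀ to the singularity z = 5).

c_0 = 1/11, c_1 = 1/121, c_2 = 1/1331, c_3 = 1/14641; R = 11.


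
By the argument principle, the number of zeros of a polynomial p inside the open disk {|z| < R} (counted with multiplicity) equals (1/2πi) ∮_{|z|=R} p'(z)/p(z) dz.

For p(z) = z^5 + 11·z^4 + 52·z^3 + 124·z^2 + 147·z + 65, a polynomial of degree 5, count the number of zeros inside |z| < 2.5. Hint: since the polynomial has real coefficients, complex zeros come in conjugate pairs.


The zeros of p are: (-2 + 1i), (-2 - 1i), (-3 + 2i), (-3 - 2i), -1.
Their magnitudes are: 2.236, 2.236, 3.606, 3.606, 1.
Zeros with |z| < R = 2.5: (-2 + 1i), (-2 - 1i), -1.
Count = 3.
By the argument principle, (1/2πi) ∮_{|z|=R} p'(z)/p(z) dz equals exactly this count.

Number of zeros inside |z| < 2.5: 3.


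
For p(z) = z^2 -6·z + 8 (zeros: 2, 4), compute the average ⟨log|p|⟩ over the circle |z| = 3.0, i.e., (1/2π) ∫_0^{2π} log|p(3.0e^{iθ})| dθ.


Zeros: 2, 4; r = 3.0.
Inside |z| < r: 2. Outside (|z| ≥ r): 4.
p(0) = 8, so log|p(0)| = log(8) = 2.0794.
Apply Jensen: I(r) = log|p(0)| + Σ_k log(r/|z_k|), summed over zeros inside |z| < r.
  log(r/|z_k|) for z_k = 2: log(3.0/2) = 0.4055
  Outside zeros (4) contribute nothing to the Jensen sum.
Sum over inside zeros: 0.4055.
I(r) = log|p(0)| + (inside sum) = 2.0794 + 0.4055 = 2.4849.
Note: since some zeros are outside |z| ≤ r, the simplified n·log(r) form does NOT apply — only the inside zeros contribute.

I(r) ≈ 2.4849.


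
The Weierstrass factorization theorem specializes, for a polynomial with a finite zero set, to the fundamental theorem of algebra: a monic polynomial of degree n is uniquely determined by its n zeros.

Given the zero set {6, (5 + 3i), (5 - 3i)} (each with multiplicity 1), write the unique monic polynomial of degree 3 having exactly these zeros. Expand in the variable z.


The polynomial is p(z) = ∏_{α ∈ S} (z − α), where S = {6, (5 + 3i), (5 - 3i)}.
Expanding the product yields: p(z) = z^3 -16·z^2 + 94·z -204.
Note conjugate pairs combine to real quadratics: (z − (5+3i))(z − (5−3i)) = z² − 10z + 34.
The resulting polynomial has degree 3 and real coefficients as required.

p(z) = z^3 -16·z^2 + 94·z -204.


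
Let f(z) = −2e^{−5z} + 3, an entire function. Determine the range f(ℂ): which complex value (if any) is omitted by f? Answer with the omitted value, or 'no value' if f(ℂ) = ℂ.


Little Picard bounds the complement of f(ℂ) to at most one point.
e^{−5z} is never zero on ℂ, so -2·e^{−5z} takes every value in ℂ ∖ {0}. Adding 3 shifts the range to ℂ ∖ {3}. Thus f omits exactly the value 3.

Omitted value: 3.


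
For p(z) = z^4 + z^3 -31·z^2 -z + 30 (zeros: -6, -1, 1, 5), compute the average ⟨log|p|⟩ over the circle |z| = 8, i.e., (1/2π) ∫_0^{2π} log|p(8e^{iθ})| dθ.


Zeros: -6, -1, 1, 5; r = 8.
Inside |z| < r: -6, -1, 1, 5. Outside (|z| ≥ r): ∅.
p(0) = 30, so log|p(0)| = log(30) = 3.4012.
Apply Jensen: I(r) = log|p(0)| + Σ_k log(r/|z_k|), summed over zeros inside |z| < r.
  log(r/|z_k|) for z_k = -6: log(8/6) = 0.2877
  log(r/|z_k|) for z_k = -1: log(8/1) = 2.0794
  log(r/|z_k|) for z_k = 1: log(8/1) = 2.0794
  log(r/|z_k|) for z_k = 5: log(8/5) = 0.4700
Sum over inside zeros: 4.9166.
I(r) = log|p(0)| + (inside sum) = 3.4012 + 4.9166 = 8.3178.
Closed form (all zeros inside, monic): I(r) = n·log(r) = 4·log(8) = 8.3178. ✓

I(r) ≈ 8.3178.


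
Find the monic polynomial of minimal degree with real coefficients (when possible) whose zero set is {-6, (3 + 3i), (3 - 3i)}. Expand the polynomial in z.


The polynomial is p(z) = ∏_{α ∈ S} (z − α), where S = {-6, (3 + 3i), (3 - 3i)}.
Expanding the product yields: p(z) = z^3 -18·z + 108.
Note conjugate pairs combine to real quadratics: (z − (3+3i))(z − (3−3i)) = z² − 6z + 18.
The resulting polynomial has degree 3 and real coefficients as required.

p(z) = z^3 -18·z + 108.


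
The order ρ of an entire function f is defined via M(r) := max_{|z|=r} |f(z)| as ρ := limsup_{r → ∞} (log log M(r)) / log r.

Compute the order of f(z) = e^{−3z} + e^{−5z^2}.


Each summand is entire of order 1 and 2 respectively (as in the single-exponential case). The order of a sum is at most the max of the orders, so ρ ≤ 2. For the lower bound: on |z|=r choose arg z so that -5z^2 is real positive; then |e^{-5z^2}| = e^{5r^2} while |e^{-3z}| ≤ e^{3r^1} = o(e^{5r^2}). So |f| ≥ e^{5r^2}(1 − o(1)) and ρ ≥ 2. Hence ρ = max(1, 2) = 2.
Therefore ρ = 2.

Order ρ = 2.


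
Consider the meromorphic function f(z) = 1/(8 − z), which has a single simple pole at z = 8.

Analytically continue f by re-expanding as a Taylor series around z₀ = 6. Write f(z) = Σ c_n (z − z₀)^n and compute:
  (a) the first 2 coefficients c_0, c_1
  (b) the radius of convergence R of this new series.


Let w = z − z₀, so z = z₀ + w.
Then 8 − z = 8 − (z₀ + w) = (8 − z₀) − w = 2 − w.
f(z) = 1/(2 − w) = (1/(2)) · 1/(1 − w/(2)) = Σ_{n≥0} w^n / (2)^(n+1).
So c_n = 1/(2)^(n+1):
  c_0 = 1/(2)^1 = 1/2.
  c_1 = 1/(2)^2 = 1/4.
The series is valid for |w/d| < 1, i.e. |z − z₀| < |d|.
Radius of convergence: R = |8 − z₀| = |2| = 2 (distance from z₀ to the singularity z = 8).

c_0 = 1/2, c_1 = 1/4; R = 2.


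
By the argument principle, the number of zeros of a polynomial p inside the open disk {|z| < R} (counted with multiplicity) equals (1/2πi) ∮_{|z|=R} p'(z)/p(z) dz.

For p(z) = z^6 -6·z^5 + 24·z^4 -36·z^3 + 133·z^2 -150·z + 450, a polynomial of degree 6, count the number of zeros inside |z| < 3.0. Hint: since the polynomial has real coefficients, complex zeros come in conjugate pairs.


The zeros of p are: (-1 + 2i), (-1 - 2i), (3 + 3i), (3 - 3i), (1 + 2i), (1 - 2i).
Their magnitudes are: 2.236, 2.236, 4.243, 4.243, 2.236, 2.236.
Zeros with |z| < R = 3.0: (-1 + 2i), (-1 - 2i), (1 + 2i), (1 - 2i).
Count = 4.
By the argument principle, (1/2πi) ∮_{|z|=R} p'(z)/p(z) dz equals exactly this count.

Number of zeros inside |z| < 3.0: 4.


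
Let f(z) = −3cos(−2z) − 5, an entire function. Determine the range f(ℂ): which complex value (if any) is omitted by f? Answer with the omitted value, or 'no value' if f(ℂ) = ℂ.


Little Picard bounds the complement of f(ℂ) to at most one point.
cos is entire and surjective onto ℂ: for every w ∈ ℂ, cos(ζ) = w has a solution ζ ∈ ℂ (e.g., via the complex inverse arccos). With ζ = −2z this gives z = ζ/(-2). Then -3·cos(−2z) takes every value in -3·ℂ = ℂ, and adding -5 is a bijection of ℂ. So f is surjective and omits no value. (Note: only on the real line is cos bounded by [−1, 1].)

Omitted value: no value.
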